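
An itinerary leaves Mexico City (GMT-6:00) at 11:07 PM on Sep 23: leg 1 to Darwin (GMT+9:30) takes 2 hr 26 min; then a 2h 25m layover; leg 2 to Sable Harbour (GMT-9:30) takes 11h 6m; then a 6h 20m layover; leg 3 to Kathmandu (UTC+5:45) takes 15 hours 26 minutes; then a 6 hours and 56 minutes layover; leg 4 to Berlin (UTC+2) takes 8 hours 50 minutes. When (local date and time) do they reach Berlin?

12:36 PM on Sep 26

Convert departure to UTC: 11:07 PM + 6:00 = 5:07 AM UTC on Sep 24.
Add 2 hours and 26 minutes leg 1 → 7:33 AM UTC.
Add 2 hours 25 minutes layover in Darwin → 9:58 AM UTC.
Add 11 hours 6 minutes leg 2 → 9:04 PM UTC.
Add 6 hours 20 minutes layover in Sable Harbour → 3:24 AM UTC (Sep 25).
Add 15 hours and 26 minutes leg 3 → 6:50 PM UTC.
Add 6 hours 56 minutes layover in Kathmandu → 1:46 AM UTC (Sep 26).
Add 8 hours 50 minutes leg 4 → 10:36 AM UTC.
Berlin is UTC+2:00, so local arrival = 10:36 AM + 2:00 = 12:36 PM on Sep 26.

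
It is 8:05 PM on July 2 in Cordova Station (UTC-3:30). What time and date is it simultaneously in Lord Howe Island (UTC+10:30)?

Lord Howe Island is 14:00 ahead of Cordova Station.
Shift by the zone difference: 8:05 PM + 14:00 = 10:05 AM on Jul 3 in Lord Howe Island.

10:05 AM on July 3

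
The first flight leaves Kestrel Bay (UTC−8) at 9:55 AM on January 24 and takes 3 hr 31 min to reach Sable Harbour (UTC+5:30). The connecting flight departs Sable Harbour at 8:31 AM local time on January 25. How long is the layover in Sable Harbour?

Convert departure to UTC: 9:55 AM + 8:00 = 5:55 PM UTC on Jan 24.
Add 3 hours 31 minutes flight time → 9:26 PM UTC.
Sable Harbour is UTC+5:30, so local arrival = 9:26 PM + 5:30 = 2:56 AM on Jan 25.
Layover = 8:31 AM − 2:56 AM = 5 hours 35 minutes.

5 hours 35 minutes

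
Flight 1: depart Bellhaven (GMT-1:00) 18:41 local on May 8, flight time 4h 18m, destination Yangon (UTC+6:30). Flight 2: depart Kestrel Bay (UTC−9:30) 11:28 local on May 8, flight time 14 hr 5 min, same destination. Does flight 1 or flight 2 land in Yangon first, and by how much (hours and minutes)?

Flight 1 in UTC: 18:41 + 1:00 = 19:41 on May 8.
+4 hours and 18 minutes → arrive 23:59 UTC on May 8.
Flight 2 in UTC: 11:28 + 9:30 = 20:58 on May 8.
+14 hours and 5 minutes → arrive 11:03 UTC on May 9.
Flight 1 lands earlier by 11 hours 4 minutes.

the first, by 11 hours 4 minutes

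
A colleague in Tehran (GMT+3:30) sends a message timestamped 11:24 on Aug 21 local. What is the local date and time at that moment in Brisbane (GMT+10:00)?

17:54 on August 21

Brisbane is 6:30 ahead of Tehran.
Shift by the zone difference: 11:24 + 6:30 = 17:54 on Aug 21 in Brisbane.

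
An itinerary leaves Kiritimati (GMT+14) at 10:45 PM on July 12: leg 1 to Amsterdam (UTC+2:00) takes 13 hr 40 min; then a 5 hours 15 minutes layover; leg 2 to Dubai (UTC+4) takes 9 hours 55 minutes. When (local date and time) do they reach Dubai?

Convert departure to UTC: 10:45 PM − 14:00 = 8:45 AM UTC on Jul 12.
Add 13 hours 40 minutes leg 1 → 10:25 PM UTC.
Add 5 hours and 15 minutes layover in Amsterdam → 3:40 AM UTC (Jul 13).
Add 9 hours 55 minutes leg 2 → 1:35 PM UTC.
Dubai is UTC+4:00, so local arrival = 1:35 PM + 4:00 = 5:35 PM on Jul 13.

5:35 PM on July 13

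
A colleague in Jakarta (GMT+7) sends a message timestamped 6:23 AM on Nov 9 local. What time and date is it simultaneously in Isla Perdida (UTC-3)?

8:23 PM on Nov 8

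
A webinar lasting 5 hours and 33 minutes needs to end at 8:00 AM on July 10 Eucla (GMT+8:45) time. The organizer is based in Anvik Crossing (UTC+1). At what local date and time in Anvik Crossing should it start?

Target end time in UTC: 8:00 AM − 8:45 = 11:15 PM on Jul 9.
Subtract 5 hours 33 minutes → start 5:42 PM UTC on Jul 9.
Anvik Crossing is UTC+1:00: 5:42 PM + 1:00 = 6:42 PM on Jul 9.

6:42 PM on July 9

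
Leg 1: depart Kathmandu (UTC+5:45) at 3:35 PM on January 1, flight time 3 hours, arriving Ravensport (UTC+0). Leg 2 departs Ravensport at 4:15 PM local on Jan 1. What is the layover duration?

3 hours 25 minutes

Convert departure to UTC: 3:35 PM − 5:45 = 9:50 AM UTC on Jan 1.
Add 3 hours flight time → 12:50 PM UTC.
Ravensport is UTC+0, so local arrival is the same: 12:50 PM on Jan 1.
Layover = 4:15 PM − 12:50 PM = 3 hours 25 minutes.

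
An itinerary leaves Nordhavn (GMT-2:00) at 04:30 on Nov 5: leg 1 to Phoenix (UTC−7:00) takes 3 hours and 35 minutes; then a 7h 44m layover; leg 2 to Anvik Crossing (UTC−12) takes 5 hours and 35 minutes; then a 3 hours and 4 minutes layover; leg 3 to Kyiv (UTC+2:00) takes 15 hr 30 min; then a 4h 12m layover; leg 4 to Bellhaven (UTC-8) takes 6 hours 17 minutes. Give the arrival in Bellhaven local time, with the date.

20:27 on November 6

Convert departure to UTC: 04:30 + 2:00 = 06:30 UTC on Nov 5.
Add 3 hours 35 minutes leg 1 → 10:05 UTC.
Add 7 hours 44 minutes layover in Phoenix → 17:49 UTC.
Add 5 hours 35 minutes leg 2 → 23:24 UTC.
Add 3 hours 4 minutes layover in Anvik Crossing → 02:28 UTC (Nov 6).
Add 15 hours and 30 minutes leg 3 → 17:58 UTC.
Add 4 hours 12 minutes layover in Kyiv → 22:10 UTC.
Add 6 hours and 17 minutes leg 4 → 04:27 UTC (Nov 7).
Bellhaven is UTC−8:00, so local arrival = 04:27 − 8:00 = 20:27 on Nov 6.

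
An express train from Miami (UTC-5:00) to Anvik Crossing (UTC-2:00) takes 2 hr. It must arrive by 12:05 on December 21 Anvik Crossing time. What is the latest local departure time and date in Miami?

07:05 on Dec 21

Target arrival in UTC: 12:05 + 2:00 = 14:05 on Dec 21.
Subtract 2 hours → departure 12:05 UTC on Dec 21.
Miami is UTC−5:00: 12:05 − 5:00 = 07:05 on Dec 21.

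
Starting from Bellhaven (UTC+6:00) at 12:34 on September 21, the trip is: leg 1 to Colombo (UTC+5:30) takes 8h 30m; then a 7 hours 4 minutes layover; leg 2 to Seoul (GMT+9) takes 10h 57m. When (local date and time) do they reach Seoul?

18:05 on September 22

Convert departure to UTC: 12:34 − 6:00 = 06:34 UTC on Sep 21.
Add 8 hours 30 minutes leg 1 → 15:04 UTC.
Add 7 hours and 4 minutes layover in Colombo → 22:08 UTC.
Add 10 hours 57 minutes leg 2 → 09:05 UTC (Sep 22).
Seoul is UTC+9:00, so local arrival = 09:05 + 9:00 = 18:05 on Sep 22.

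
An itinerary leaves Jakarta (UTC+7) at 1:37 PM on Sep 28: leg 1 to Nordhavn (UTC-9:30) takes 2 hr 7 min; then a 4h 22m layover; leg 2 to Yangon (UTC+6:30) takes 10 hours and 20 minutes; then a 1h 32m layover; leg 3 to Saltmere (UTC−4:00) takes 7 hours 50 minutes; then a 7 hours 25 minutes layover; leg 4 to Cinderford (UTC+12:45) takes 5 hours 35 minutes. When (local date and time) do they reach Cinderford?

10:33 AM on September 30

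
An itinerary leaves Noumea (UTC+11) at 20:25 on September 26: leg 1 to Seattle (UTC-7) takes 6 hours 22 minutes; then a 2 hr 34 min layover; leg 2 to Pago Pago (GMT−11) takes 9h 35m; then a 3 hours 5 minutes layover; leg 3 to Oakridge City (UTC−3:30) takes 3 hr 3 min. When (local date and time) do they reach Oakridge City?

06:34 on Sep 27

Convert departure to UTC: 20:25 − 11:00 = 09:25 UTC on Sep 26.
Add 6 hours and 22 minutes leg 1 → 15:47 UTC.
Add 2 hours 34 minutes layover in Seattle → 18:21 UTC.
Add 9 hours and 35 minutes leg 2 → 03:56 UTC (Sep 27).
Add 3 hours 5 minutes layover in Pago Pago → 07:01 UTC.
Add 3 hours and 3 minutes leg 3 → 10:04 UTC.
Oakridge City is UTC−3:30, so local arrival = 10:04 − 3:30 = 06:34 on Sep 27.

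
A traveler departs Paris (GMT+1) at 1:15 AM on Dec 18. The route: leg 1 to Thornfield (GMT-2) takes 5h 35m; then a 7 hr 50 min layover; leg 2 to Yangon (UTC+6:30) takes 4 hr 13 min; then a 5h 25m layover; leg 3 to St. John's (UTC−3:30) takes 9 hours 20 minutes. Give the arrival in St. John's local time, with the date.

Convert departure to UTC: 1:15 AM − 1:00 = 12:15 AM UTC on Dec 18.
Add 5 hours 35 minutes leg 1 → 5:50 AM UTC.
Add 7 hours 50 minutes layover in Thornfield → 1:40 PM UTC.
Add 4 hours and 13 minutes leg 2 → 5:53 PM UTC.
Add 5 hours 25 minutes layover in Yangon → 11:18 PM UTC.
Add 9 hours 20 minutes leg 3 → 8:38 AM UTC (Dec 19).
St. John's is UTC−3:30, so local arrival = 8:38 AM − 3:30 = 5:08 AM on Dec 19.

5:08 AM on December 19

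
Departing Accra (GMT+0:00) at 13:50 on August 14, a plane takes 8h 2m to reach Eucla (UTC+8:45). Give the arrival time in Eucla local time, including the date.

Accra is at UTC+0, so departure is already 13:50 UTC on Aug 14.
Add 8 hours and 2 minutes travel time → 21:52 UTC.
Eucla is UTC+8:45, so local arrival = 21:52 + 8:45 = 06:37 on Aug 15.

06:37 on Aug 15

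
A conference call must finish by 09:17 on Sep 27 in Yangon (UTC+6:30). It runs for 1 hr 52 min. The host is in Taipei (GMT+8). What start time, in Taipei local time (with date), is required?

08:55 on Sep 27

Target end time in UTC: 09:17 − 6:30 = 02:47 on Sep 27.
Subtract 1 hour and 52 minutes → start 00:55 UTC on Sep 27.
Taipei is UTC+8:00: 00:55 + 8:00 = 08:55 on Sep 27.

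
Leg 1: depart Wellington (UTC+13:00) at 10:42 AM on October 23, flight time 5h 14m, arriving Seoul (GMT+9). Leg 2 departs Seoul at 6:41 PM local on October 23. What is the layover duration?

Convert departure to UTC: 10:42 AM − 13:00 = 9:42 PM UTC on Oct 22.
Add 5 hours and 14 minutes flight time → 2:56 AM UTC (Oct 23).
Seoul is UTC+9:00, so local arrival = 2:56 AM + 9:00 = 11:56 AM on Oct 23.
Layover = 6:41 PM − 11:56 AM = 6 hours 45 minutes.

6 hours 45 minutes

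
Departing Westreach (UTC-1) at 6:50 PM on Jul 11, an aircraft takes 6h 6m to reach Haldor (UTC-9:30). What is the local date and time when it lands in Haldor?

Haldor is 8:30 behind Westreach.
After 6 hours and 6 minutes it is 12:56 AM (Jul 12) in Westreach.
Shift by the zone difference: 12:56 AM − 8:30 = 4:26 PM on Jul 11 in Haldor.

4:26 PM on July 11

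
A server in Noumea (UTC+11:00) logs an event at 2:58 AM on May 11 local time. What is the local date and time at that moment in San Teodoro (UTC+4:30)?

San Teodoro is 6:30 behind Noumea.
Shift by the zone difference: 2:58 AM − 6:30 = 8:28 PM on May 10 in San Teodoro.

8:28 PM on May 10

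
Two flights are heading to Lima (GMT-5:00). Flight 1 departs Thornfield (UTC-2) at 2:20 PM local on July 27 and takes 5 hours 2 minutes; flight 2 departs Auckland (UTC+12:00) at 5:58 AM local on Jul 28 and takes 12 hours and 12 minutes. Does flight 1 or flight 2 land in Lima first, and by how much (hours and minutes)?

the first, by 8 hours 48 minutes

Flight 1 in UTC: 2:20 PM + 2:00 = 4:20 PM on Jul 27.
+5 hours and 2 minutes → arrive 9:22 PM UTC on Jul 27.
Flight 2 in UTC: 5:58 AM − 12:00 = 5:58 PM on Jul 27.
+12 hours 12 minutes → arrive 6:10 AM UTC on Jul 28.
Flight 1 lands earlier by 8 hours 48 minutes.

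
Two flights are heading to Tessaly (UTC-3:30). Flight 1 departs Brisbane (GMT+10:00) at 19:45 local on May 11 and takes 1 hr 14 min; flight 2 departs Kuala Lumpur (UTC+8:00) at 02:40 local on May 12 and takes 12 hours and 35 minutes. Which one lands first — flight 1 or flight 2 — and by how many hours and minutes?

Flight 1 in UTC: 19:45 − 10:00 = 09:45 on May 11.
+1 hour and 14 minutes → arrive 10:59 UTC on May 11.
Flight 2 in UTC: 02:40 − 8:00 = 18:40 on May 11.
+12 hours 35 minutes → arrive 07:15 UTC on May 12.
Flight 1 lands earlier by 20 hours 16 minutes.

the first, by 20 hours 16 minutes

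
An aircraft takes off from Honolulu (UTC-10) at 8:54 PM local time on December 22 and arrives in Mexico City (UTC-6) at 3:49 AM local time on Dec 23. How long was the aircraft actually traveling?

Departure in UTC: 8:54 PM + 10:00 = 6:54 AM on Dec 23.
Arrival in UTC: 3:49 AM + 6:00 = 9:49 AM on Dec 23.
Elapsed = 9:49 AM − 6:54 AM = 2 hours 55 minutes.

2 hours 55 minutes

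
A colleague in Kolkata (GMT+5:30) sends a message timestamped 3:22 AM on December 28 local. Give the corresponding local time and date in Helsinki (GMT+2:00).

11:52 PM on December 27

Helsinki is 3:30 behind Kolkata.
Shift by the zone difference: 3:22 AM − 3:30 = 11:52 PM on Dec 27 in Helsinki.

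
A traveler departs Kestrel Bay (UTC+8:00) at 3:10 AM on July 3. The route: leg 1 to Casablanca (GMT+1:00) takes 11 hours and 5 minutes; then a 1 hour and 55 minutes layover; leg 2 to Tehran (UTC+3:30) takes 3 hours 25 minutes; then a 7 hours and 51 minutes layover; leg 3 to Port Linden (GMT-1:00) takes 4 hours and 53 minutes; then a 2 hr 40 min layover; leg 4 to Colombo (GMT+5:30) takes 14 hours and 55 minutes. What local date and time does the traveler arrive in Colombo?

Convert departure to UTC: 3:10 AM − 8:00 = 7:10 PM UTC on Jul 2.
Add 11 hours 5 minutes leg 1 → 6:15 AM UTC (Jul 3).
Add 1 hour 55 minutes layover in Casablanca → 8:10 AM UTC.
Add 3 hours and 25 minutes leg 2 → 11:35 AM UTC.
Add 7 hours and 51 minutes layover in Tehran → 7:26 PM UTC.
Add 4 hours and 53 minutes leg 3 → 12:19 AM UTC (Jul 4).
Add 2 hours 40 minutes layover in Port Linden → 2:59 AM UTC.
Add 14 hours 55 minutes leg 4 → 5:54 PM UTC.
Colombo is UTC+5:30, so local arrival = 5:54 PM + 5:30 = 11:24 PM on Jul 4.

11:24 PM on July 4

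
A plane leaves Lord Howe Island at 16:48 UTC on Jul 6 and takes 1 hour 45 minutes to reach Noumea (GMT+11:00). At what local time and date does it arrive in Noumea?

05:33 on July 7

Departure is given in UTC: 16:48 on Jul 6.
Add 1 hour and 45 minutes → 18:33 UTC.
Noumea is UTC+11:00: 18:33 + 11:00 = 05:33 on Jul 7.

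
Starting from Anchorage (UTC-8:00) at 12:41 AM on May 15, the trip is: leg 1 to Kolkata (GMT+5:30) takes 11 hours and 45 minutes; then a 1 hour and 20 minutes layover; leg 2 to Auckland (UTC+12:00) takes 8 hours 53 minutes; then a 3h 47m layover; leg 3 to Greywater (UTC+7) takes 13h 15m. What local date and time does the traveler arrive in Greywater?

Convert departure to UTC: 12:41 AM + 8:00 = 8:41 AM UTC on May 15.
Add 11 hours and 45 minutes leg 1 → 8:26 PM UTC.
Add 1 hour and 20 minutes layover in Kolkata → 9:46 PM UTC.
Add 8 hours 53 minutes leg 2 → 6:39 AM UTC (May 16).
Add 3 hours and 47 minutes layover in Auckland → 10:26 AM UTC.
Add 13 hours 15 minutes leg 3 → 11:41 PM UTC.
Greywater is UTC+7:00, so local arrival = 11:41 PM + 7:00 = 6:41 AM on May 17.

6:41 AM on May 17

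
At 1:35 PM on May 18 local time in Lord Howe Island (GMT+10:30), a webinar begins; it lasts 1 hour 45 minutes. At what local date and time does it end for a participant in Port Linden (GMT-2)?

Port Linden is 12:30 behind Lord Howe Island.
After 1 hour 45 minutes it is 3:20 PM in Lord Howe Island.
Shift by the zone difference: 3:20 PM − 12:30 = 2:50 AM on May 18 in Port Linden.

2:50 AM on May 18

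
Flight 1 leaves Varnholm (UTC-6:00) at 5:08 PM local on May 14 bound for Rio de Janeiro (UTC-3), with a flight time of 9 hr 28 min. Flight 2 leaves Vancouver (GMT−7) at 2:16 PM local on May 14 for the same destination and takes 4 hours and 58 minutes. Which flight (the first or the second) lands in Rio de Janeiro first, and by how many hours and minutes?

Flight 1 in UTC: 5:08 PM + 6:00 = 11:08 PM on May 14.
+9 hours 28 minutes → arrive 8:36 AM UTC on May 15.
Flight 2 in UTC: 2:16 PM + 7:00 = 9:16 PM on May 14.
+4 hours 58 minutes → arrive 2:14 AM UTC on May 15.
Flight 2 lands earlier by 6 hours 22 minutes.

the second, by 6 hours 22 minutes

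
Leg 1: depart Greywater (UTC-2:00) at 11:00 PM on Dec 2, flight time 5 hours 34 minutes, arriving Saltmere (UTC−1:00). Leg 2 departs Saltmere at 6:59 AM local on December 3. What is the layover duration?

Convert departure to UTC: 11:00 PM + 2:00 = 1:00 AM UTC on Dec 3.
Add 5 hours and 34 minutes flight time → 6:34 AM UTC.
Saltmere is UTC−1:00, so local arrival = 6:34 AM − 1:00 = 5:34 AM on Dec 3.
Layover = 6:59 AM − 5:34 AM = 1 hour 25 minutes.

1 hour 25 minutes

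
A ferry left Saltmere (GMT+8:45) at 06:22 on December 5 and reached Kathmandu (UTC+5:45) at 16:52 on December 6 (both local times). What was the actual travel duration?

37 hours 30 minutes

Departure in UTC: 06:22 − 8:45 = 21:37 on Dec 4.
Arrival in UTC: 16:52 − 5:45 = 11:07 on Dec 6.
Elapsed = 11:07 − 21:37 (+2 days) = 37 hours 30 minutes.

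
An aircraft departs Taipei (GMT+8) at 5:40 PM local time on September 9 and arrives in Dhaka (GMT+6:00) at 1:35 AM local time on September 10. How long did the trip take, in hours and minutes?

Departure in UTC: 5:40 PM − 8:00 = 9:40 AM on Sep 9.
Arrival in UTC: 1:35 AM − 6:00 = 7:35 PM on Sep 9.
Elapsed = 7:35 PM − 9:40 AM = 9 hours 55 minutes.

9 hours 55 minutes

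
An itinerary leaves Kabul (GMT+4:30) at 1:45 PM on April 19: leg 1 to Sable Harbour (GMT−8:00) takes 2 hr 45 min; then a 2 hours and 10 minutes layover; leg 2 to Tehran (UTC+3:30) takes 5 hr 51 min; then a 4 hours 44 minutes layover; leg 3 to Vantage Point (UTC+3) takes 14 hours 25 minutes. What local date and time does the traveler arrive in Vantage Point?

Convert departure to UTC: 1:45 PM − 4:30 = 9:15 AM UTC on Apr 19.
Add 2 hours 45 minutes leg 1 → 12:00 PM UTC.
Add 2 hours and 10 minutes layover in Sable Harbour → 2:10 PM UTC.
Add 5 hours 51 minutes leg 2 → 8:01 PM UTC.
Add 4 hours 44 minutes layover in Tehran → 12:45 AM UTC (Apr 20).
Add 14 hours and 25 minutes leg 3 → 3:10 PM UTC.
Vantage Point is UTC+3:00, so local arrival = 3:10 PM + 3:00 = 6:10 PM on Apr 20.

6:10 PM on Apr 20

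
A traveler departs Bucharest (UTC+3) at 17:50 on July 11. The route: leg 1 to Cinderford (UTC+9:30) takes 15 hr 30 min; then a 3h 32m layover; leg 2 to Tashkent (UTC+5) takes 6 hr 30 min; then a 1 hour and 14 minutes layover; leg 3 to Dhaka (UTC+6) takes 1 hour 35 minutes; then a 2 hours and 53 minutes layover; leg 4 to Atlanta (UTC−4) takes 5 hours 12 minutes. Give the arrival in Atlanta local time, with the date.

23:16 on July 12

Convert departure to UTC: 17:50 − 3:00 = 14:50 UTC on Jul 11.
Add 15 hours and 30 minutes leg 1 → 06:20 UTC (Jul 12).
Add 3 hours and 32 minutes layover in Cinderford → 09:52 UTC.
Add 6 hours and 30 minutes leg 2 → 16:22 UTC.
Add 1 hour 14 minutes layover in Tashkent → 17:36 UTC.
Add 1 hour 35 minutes leg 3 → 19:11 UTC.
Add 2 hours 53 minutes layover in Dhaka → 22:04 UTC.
Add 5 hours and 12 minutes leg 4 → 03:16 UTC (Jul 13).
Atlanta is UTC−4:00, so local arrival = 03:16 − 4:00 = 23:16 on Jul 12.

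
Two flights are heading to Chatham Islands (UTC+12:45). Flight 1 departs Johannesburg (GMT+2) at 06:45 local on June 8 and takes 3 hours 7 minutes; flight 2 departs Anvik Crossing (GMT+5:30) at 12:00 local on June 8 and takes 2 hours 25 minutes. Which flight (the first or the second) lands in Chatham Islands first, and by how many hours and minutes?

Flight 1 in UTC: 06:45 − 2:00 = 04:45 on Jun 8.
+3 hours and 7 minutes → arrive 07:52 UTC on Jun 8.
Flight 2 in UTC: 12:00 − 5:30 = 06:30 on Jun 8.
+2 hours and 25 minutes → arrive 08:55 UTC on Jun 8.
Flight 1 lands earlier by 1 hour 3 minutes.

the first, by 1 hour 3 minutes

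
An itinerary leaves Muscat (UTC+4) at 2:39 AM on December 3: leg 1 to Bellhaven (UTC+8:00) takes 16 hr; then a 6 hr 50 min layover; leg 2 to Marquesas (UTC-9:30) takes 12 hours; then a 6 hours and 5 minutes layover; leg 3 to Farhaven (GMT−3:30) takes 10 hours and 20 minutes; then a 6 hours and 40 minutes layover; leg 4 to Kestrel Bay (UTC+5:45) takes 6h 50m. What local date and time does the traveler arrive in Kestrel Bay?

Convert departure to UTC: 2:39 AM − 4:00 = 10:39 PM UTC on Dec 2.
Add 16 hours leg 1 → 2:39 PM UTC (Dec 3).
Add 6 hours and 50 minutes layover in Bellhaven → 9:29 PM UTC.
Add 12 hours leg 2 → 9:29 AM UTC (Dec 4).
Add 6 hours 5 minutes layover in Marquesas → 3:34 PM UTC.
Add 10 hours 20 minutes leg 3 → 1:54 AM UTC (Dec 5).
Add 6 hours 40 minutes layover in Farhaven → 8:34 AM UTC.
Add 6 hours and 50 minutes leg 4 → 3:24 PM UTC.
Kestrel Bay is UTC+5:45, so local arrival = 3:24 PM + 5:45 = 9:09 PM on Dec 5.

9:09 PM on December 5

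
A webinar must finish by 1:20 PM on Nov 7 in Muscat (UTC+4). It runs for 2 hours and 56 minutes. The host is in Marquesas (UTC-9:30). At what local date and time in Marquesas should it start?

8:54 PM on November 6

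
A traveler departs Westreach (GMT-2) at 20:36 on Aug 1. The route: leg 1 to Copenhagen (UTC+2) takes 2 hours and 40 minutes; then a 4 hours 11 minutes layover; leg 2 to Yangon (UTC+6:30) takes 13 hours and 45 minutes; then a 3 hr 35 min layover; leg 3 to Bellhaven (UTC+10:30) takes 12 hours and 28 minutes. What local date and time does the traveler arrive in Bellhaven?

21:45 on August 3

Convert departure to UTC: 20:36 + 2:00 = 22:36 UTC on Aug 1.
Add 2 hours and 40 minutes leg 1 → 01:16 UTC (Aug 2).
Add 4 hours 11 minutes layover in Copenhagen → 05:27 UTC.
Add 13 hours 45 minutes leg 2 → 19:12 UTC.
Add 3 hours and 35 minutes layover in Yangon → 22:47 UTC.
Add 12 hours and 28 minutes leg 3 → 11:15 UTC (Aug 3).
Bellhaven is UTC+10:30, so local arrival = 11:15 + 10:30 = 21:45 on Aug 3.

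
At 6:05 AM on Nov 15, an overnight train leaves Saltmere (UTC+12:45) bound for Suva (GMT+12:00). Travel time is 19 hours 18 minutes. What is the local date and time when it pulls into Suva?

Suva is 0:45 behind Saltmere.
After 19 hours and 18 minutes it is 1:23 AM (Nov 16) in Saltmere.
Shift by the zone difference: 1:23 AM − 0:45 = 12:38 AM on Nov 16 in Suva.

12:38 AM on November 16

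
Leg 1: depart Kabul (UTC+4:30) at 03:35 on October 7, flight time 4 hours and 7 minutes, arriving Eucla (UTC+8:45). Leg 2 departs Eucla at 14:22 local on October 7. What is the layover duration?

Convert departure to UTC: 03:35 − 4:30 = 23:05 UTC on Oct 6.
Add 4 hours and 7 minutes flight time → 03:12 UTC (Oct 7).
Eucla is UTC+8:45, so local arrival = 03:12 + 8:45 = 11:57 on Oct 7.
Layover = 14:22 − 11:57 = 2 hours 25 minutes.

2 hours 25 minutes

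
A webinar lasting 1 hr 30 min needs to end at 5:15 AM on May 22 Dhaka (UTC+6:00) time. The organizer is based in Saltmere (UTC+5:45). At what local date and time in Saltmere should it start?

Target end time in UTC: 5:15 AM − 6:00 = 11:15 PM on May 21.
Subtract 1 hour 30 minutes → start 9:45 PM UTC on May 21.
Saltmere is UTC+5:45: 9:45 PM + 5:45 = 3:30 AM on May 22.

3:30 AM on May 22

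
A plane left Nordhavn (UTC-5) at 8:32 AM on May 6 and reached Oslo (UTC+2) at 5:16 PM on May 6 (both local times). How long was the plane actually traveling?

1 hour 44 minutes

Departure in UTC: 8:32 AM + 5:00 = 1:32 PM on May 6.
Arrival in UTC: 5:16 PM − 2:00 = 3:16 PM on May 6.
Elapsed = 3:16 PM − 1:32 PM = 1 hour 44 minutes.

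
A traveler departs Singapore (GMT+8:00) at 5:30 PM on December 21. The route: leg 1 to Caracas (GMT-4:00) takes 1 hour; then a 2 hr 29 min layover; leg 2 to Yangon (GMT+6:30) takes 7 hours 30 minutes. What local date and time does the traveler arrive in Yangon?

Convert departure to UTC: 5:30 PM − 8:00 = 9:30 AM UTC on Dec 21.
Add 1 hour leg 1 → 10:30 AM UTC.
Add 2 hours and 29 minutes layover in Caracas → 12:59 PM UTC.
Add 7 hours 30 minutes leg 2 → 8:29 PM UTC.
Yangon is UTC+6:30, so local arrival = 8:29 PM + 6:30 = 2:59 AM on Dec 22.

2:59 AM on December 22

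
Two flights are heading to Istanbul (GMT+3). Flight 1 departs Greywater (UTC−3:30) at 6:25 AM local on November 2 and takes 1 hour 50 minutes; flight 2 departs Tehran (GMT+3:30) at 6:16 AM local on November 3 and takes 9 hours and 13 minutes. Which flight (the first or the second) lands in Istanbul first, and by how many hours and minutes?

the first, by 24 hours 14 minutes

Flight 1 in UTC: 6:25 AM + 3:30 = 9:55 AM on Nov 2.
+1 hour 50 minutes → arrive 11:45 AM UTC on Nov 2.
Flight 2 in UTC: 6:16 AM − 3:30 = 2:46 AM on Nov 3.
+9 hours and 13 minutes → arrive 11:59 AM UTC on Nov 3.
Flight 1 lands earlier by 24 hours 14 minutes.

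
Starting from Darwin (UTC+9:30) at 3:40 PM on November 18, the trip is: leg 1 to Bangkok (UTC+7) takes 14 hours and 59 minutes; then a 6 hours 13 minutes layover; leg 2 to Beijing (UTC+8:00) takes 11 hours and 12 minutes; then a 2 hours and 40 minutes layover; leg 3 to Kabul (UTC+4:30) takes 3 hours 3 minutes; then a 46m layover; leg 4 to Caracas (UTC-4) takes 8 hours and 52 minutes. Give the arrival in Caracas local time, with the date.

1:55 AM on November 20

Convert departure to UTC: 3:40 PM − 9:30 = 6:10 AM UTC on Nov 18.
Add 14 hours 59 minutes leg 1 → 9:09 PM UTC.
Add 6 hours and 13 minutes layover in Bangkok → 3:22 AM UTC (Nov 19).
Add 11 hours 12 minutes leg 2 → 2:34 PM UTC.
Add 2 hours and 40 minutes layover in Beijing → 5:14 PM UTC.
Add 3 hours 3 minutes leg 3 → 8:17 PM UTC.
Add 46 minutes layover in Kabul → 9:03 PM UTC.
Add 8 hours 52 minutes leg 4 → 5:55 AM UTC (Nov 20).
Caracas is UTC−4:00, so local arrival = 5:55 AM − 4:00 = 1:55 AM on Nov 20.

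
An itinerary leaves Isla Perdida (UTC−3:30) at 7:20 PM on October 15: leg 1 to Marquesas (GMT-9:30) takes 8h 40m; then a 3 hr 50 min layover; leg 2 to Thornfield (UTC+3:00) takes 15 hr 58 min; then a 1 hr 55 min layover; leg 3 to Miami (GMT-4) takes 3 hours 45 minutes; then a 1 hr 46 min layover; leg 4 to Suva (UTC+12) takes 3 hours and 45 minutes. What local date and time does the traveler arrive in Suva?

Convert departure to UTC: 7:20 PM + 3:30 = 10:50 PM UTC on Oct 15.
Add 8 hours 40 minutes leg 1 → 7:30 AM UTC (Oct 16).
Add 3 hours and 50 minutes layover in Marquesas → 11:20 AM UTC.
Add 15 hours 58 minutes leg 2 → 3:18 AM UTC (Oct 17).
Add 1 hour and 55 minutes layover in Thornfield → 5:13 AM UTC.
Add 3 hours and 45 minutes leg 3 → 8:58 AM UTC.
Add 1 hour and 46 minutes layover in Miami → 10:44 AM UTC.
Add 3 hours and 45 minutes leg 4 → 2:29 PM UTC.
Suva is UTC+12:00, so local arrival = 2:29 PM + 12:00 = 2:29 AM on Oct 18.

2:29 AM on October 18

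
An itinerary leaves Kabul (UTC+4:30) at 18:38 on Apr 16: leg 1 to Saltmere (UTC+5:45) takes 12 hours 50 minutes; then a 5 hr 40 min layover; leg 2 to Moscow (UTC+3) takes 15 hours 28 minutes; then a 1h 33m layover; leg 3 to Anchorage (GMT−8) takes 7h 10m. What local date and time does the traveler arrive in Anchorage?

00:49 on Apr 18

Convert departure to UTC: 18:38 − 4:30 = 14:08 UTC on Apr 16.
Add 12 hours and 50 minutes leg 1 → 02:58 UTC (Apr 17).
Add 5 hours 40 minutes layover in Saltmere → 08:38 UTC.
Add 15 hours 28 minutes leg 2 → 00:06 UTC (Apr 18).
Add 1 hour and 33 minutes layover in Moscow → 01:39 UTC.
Add 7 hours and 10 minutes leg 3 → 08:49 UTC.
Anchorage is UTC−8:00, so local arrival = 08:49 − 8:00 = 00:49 on Apr 18.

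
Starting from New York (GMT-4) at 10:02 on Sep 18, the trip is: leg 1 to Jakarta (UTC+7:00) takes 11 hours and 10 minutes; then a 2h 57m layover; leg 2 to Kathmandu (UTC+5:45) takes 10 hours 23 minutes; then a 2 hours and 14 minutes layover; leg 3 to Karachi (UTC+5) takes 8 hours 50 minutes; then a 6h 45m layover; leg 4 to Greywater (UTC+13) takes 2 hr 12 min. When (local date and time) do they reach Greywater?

23:33 on Sep 20

Convert departure to UTC: 10:02 + 4:00 = 14:02 UTC on Sep 18.
Add 11 hours 10 minutes leg 1 → 01:12 UTC (Sep 19).
Add 2 hours 57 minutes layover in Jakarta → 04:09 UTC.
Add 10 hours 23 minutes leg 2 → 14:32 UTC.
Add 2 hours and 14 minutes layover in Kathmandu → 16:46 UTC.
Add 8 hours and 50 minutes leg 3 → 01:36 UTC (Sep 20).
Add 6 hours and 45 minutes layover in Karachi → 08:21 UTC.
Add 2 hours 12 minutes leg 4 → 10:33 UTC.
Greywater is UTC+13:00, so local arrival = 10:33 + 13:00 = 23:33 on Sep 20.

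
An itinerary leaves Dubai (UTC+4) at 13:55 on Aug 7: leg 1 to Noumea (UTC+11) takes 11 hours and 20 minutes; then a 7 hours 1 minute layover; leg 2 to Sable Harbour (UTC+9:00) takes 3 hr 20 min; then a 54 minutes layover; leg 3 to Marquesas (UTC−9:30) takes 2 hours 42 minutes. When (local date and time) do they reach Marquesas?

01:42 on August 8

Convert departure to UTC: 13:55 − 4:00 = 09:55 UTC on Aug 7.
Add 11 hours and 20 minutes leg 1 → 21:15 UTC.
Add 7 hours and 1 minute layover in Noumea → 04:16 UTC (Aug 8).
Add 3 hours and 20 minutes leg 2 → 07:36 UTC.
Add 54 minutes layover in Sable Harbour → 08:30 UTC.
Add 2 hours 42 minutes leg 3 → 11:12 UTC.
Marquesas is UTC−9:30, so local arrival = 11:12 − 9:30 = 01:42 on Aug 8.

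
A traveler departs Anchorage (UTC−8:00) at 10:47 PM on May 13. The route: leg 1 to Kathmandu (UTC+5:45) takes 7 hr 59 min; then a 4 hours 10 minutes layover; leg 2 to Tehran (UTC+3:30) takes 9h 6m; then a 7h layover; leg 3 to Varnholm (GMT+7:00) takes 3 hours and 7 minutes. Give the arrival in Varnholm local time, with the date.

Convert departure to UTC: 10:47 PM + 8:00 = 6:47 AM UTC on May 14.
Add 7 hours and 59 minutes leg 1 → 2:46 PM UTC.
Add 4 hours and 10 minutes layover in Kathmandu → 6:56 PM UTC.
Add 9 hours and 6 minutes leg 2 → 4:02 AM UTC (May 15).
Add 7 hours layover in Tehran → 11:02 AM UTC.
Add 3 hours 7 minutes leg 3 → 2:09 PM UTC.
Varnholm is UTC+7:00, so local arrival = 2:09 PM + 7:00 = 9:09 PM on May 15.

9:09 PM on May 15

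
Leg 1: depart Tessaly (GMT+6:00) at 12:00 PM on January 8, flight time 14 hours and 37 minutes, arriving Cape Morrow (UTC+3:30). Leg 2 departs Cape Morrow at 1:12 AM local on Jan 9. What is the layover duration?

1 hour 5 minutes

Convert departure to UTC: 12:00 PM − 6:00 = 6:00 AM UTC on Jan 8.
Add 14 hours 37 minutes flight time → 8:37 PM UTC.
Cape Morrow is UTC+3:30, so local arrival = 8:37 PM + 3:30 = 12:07 AM on Jan 9.
Layover = 1:12 AM − 12:07 AM = 1 hour 5 minutes.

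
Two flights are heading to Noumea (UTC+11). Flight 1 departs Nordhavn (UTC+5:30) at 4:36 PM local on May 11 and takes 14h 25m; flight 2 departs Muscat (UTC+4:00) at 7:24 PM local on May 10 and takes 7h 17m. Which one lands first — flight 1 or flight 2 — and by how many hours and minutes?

Flight 1 in UTC: 4:36 PM − 5:30 = 11:06 AM on May 11.
+14 hours 25 minutes → arrive 1:31 AM UTC on May 12.
Flight 2 in UTC: 7:24 PM − 4:00 = 3:24 PM on May 10.
+7 hours and 17 minutes → arrive 10:41 PM UTC on May 10.
Flight 2 lands earlier by 26 hours 50 minutes.

the second, by 26 hours 50 minutes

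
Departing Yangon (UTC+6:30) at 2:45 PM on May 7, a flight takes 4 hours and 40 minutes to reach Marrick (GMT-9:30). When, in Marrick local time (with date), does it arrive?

Convert departure to UTC: 2:45 PM − 6:30 = 8:15 AM UTC on May 7.
Add 4 hours 40 minutes travel time → 12:55 PM UTC.
Marrick is UTC−9:30, so local arrival = 12:55 PM − 9:30 = 3:25 AM on May 7.

3:25 AM on May 7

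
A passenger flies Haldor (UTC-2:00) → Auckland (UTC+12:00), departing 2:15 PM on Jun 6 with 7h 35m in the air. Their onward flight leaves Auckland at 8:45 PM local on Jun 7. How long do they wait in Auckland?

Convert departure to UTC: 2:15 PM + 2:00 = 4:15 PM UTC on Jun 6.
Add 7 hours 35 minutes flight time → 11:50 PM UTC.
Auckland is UTC+12:00, so local arrival = 11:50 PM + 12:00 = 11:50 AM on Jun 7.
Layover = 8:45 PM − 11:50 AM = 8 hours 55 minutes.

8 hours 55 minutes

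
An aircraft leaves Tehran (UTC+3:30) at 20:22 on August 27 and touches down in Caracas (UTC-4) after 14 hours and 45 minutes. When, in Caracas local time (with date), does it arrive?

Convert departure to UTC: 20:22 − 3:30 = 16:52 UTC on Aug 27.
Add 14 hours and 45 minutes travel time → 07:37 UTC (Aug 28).
Caracas is UTC−4:00, so local arrival = 07:37 − 4:00 = 03:37 on Aug 28.

03:37 on August 28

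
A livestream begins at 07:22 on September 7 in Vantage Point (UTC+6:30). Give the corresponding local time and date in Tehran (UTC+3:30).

In UTC: 07:22 − 6:30 = 00:52 on Sep 7.
Tehran is UTC+3:30: 00:52 + 3:30 = 04:22 on Sep 7.

04:22 on September 7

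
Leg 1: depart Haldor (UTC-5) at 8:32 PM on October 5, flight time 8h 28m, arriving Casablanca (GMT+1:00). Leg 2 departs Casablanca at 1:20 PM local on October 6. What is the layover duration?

Convert departure to UTC: 8:32 PM + 5:00 = 1:32 AM UTC on Oct 6.
Add 8 hours 28 minutes flight time → 10:00 AM UTC.
Casablanca is UTC+1:00, so local arrival = 10:00 AM + 1:00 = 11:00 AM on Oct 6.
Layover = 1:20 PM − 11:00 AM = 2 hours 20 minutes.

2 hours 20 minutes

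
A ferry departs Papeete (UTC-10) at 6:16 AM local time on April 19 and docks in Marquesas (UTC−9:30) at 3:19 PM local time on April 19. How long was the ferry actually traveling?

Departure in UTC: 6:16 AM + 10:00 = 4:16 PM on Apr 19.
Arrival in UTC: 3:19 PM + 9:30 = 12:49 AM on Apr 20.
Elapsed = 12:49 AM − 4:16 PM (+1 day) = 8 hours 33 minutes.

8 hours 33 minutes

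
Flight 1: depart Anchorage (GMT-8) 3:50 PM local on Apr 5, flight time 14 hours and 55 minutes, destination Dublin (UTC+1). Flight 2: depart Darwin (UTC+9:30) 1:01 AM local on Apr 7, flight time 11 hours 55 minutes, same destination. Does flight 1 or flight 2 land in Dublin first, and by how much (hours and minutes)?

the first, by 12 hours 41 minutes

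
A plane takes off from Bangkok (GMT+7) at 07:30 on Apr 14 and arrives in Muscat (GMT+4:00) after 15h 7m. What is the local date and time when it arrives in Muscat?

19:37 on Apr 14

Muscat is 3:00 behind Bangkok.
After 15 hours 7 minutes it is 22:37 in Bangkok.
Shift by the zone difference: 22:37 − 3:00 = 19:37 on Apr 14 in Muscat.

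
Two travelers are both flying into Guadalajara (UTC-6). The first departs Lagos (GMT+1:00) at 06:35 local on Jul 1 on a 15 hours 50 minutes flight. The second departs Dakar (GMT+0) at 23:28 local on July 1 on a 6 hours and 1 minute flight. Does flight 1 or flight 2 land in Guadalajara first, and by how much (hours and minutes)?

the first, by 8 hours 4 minutes

Flight 1 in UTC: 06:35 − 1:00 = 05:35 on Jul 1.
+15 hours 50 minutes → arrive 21:25 UTC on Jul 1.
Flight 2 departs at 23:28 UTC (Jul 1).
+6 hours 1 minute → arrive 05:29 UTC on Jul 2.
Flight 1 lands earlier by 8 hours 4 minutes.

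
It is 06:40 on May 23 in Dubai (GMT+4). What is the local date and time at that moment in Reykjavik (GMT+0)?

02:40 on May 23

In UTC: 06:40 − 4:00 = 02:40 on May 23.
Reykjavik is UTC+0, so it is 02:40 on May 23.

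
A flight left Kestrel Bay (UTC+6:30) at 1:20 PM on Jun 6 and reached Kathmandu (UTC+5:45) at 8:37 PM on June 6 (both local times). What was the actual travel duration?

8 hours 2 minutes

Kathmandu is 0:45 behind Kestrel Bay.
Clock-face elapsed time (ignoring zones) is 7 hours 17 minutes.
Actual elapsed = 7 hours 17 minutes + 0:45 = 8 hours 2 minutes.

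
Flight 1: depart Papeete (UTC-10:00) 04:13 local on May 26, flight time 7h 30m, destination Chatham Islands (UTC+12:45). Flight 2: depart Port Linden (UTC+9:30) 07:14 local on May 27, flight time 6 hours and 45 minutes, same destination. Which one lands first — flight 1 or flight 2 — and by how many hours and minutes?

Flight 1 in UTC: 04:13 + 10:00 = 14:13 on May 26.
+7 hours 30 minutes → arrive 21:43 UTC on May 26.
Flight 2 in UTC: 07:14 − 9:30 = 21:44 on May 26.
+6 hours 45 minutes → arrive 04:29 UTC on May 27.
Flight 1 lands earlier by 6 hours 46 minutes.

the first, by 6 hours 46 minutes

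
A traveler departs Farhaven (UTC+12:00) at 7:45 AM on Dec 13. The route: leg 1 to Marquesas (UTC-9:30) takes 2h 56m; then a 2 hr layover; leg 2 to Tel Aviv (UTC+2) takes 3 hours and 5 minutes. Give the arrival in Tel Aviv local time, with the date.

5:46 AM on Dec 13

Convert departure to UTC: 7:45 AM − 12:00 = 7:45 PM UTC on Dec 12.
Add 2 hours and 56 minutes leg 1 → 10:41 PM UTC.
Add 2 hours layover in Marquesas → 12:41 AM UTC (Dec 13).
Add 3 hours 5 minutes leg 2 → 3:46 AM UTC.
Tel Aviv is UTC+2:00, so local arrival = 3:46 AM + 2:00 = 5:46 AM on Dec 13.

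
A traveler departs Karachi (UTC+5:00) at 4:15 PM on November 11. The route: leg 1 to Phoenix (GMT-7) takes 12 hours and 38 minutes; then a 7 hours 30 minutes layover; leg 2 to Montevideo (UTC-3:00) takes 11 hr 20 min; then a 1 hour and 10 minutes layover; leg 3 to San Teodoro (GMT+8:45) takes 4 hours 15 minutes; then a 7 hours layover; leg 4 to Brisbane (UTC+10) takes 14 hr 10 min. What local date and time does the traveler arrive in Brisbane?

Convert departure to UTC: 4:15 PM − 5:00 = 11:15 AM UTC on Nov 11.
Add 12 hours 38 minutes leg 1 → 11:53 PM UTC.
Add 7 hours 30 minutes layover in Phoenix → 7:23 AM UTC (Nov 12).
Add 11 hours and 20 minutes leg 2 → 6:43 PM UTC.
Add 1 hour 10 minutes layover in Montevideo → 7:53 PM UTC.
Add 4 hours 15 minutes leg 3 → 12:08 AM UTC (Nov 13).
Add 7 hours layover in San Teodoro → 7:08 AM UTC.
Add 14 hours and 10 minutes leg 4 → 9:18 PM UTC.
Brisbane is UTC+10:00, so local arrival = 9:18 PM + 10:00 = 7:18 AM on Nov 14.

7:18 AM on November 14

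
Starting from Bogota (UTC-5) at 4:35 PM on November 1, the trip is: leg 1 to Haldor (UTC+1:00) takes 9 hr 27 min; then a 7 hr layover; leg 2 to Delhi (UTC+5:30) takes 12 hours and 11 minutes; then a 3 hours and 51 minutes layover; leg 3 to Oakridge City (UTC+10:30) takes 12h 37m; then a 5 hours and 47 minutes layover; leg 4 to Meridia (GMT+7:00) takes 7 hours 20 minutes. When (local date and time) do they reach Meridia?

Convert departure to UTC: 4:35 PM + 5:00 = 9:35 PM UTC on Nov 1.
Add 9 hours 27 minutes leg 1 → 7:02 AM UTC (Nov 2).
Add 7 hours layover in Haldor → 2:02 PM UTC.
Add 12 hours and 11 minutes leg 2 → 2:13 AM UTC (Nov 3).
Add 3 hours and 51 minutes layover in Delhi → 6:04 AM UTC.
Add 12 hours and 37 minutes leg 3 → 6:41 PM UTC.
Add 5 hours and 47 minutes layover in Oakridge City → 12:28 AM UTC (Nov 4).
Add 7 hours and 20 minutes leg 4 → 7:48 AM UTC.
Meridia is UTC+7:00, so local arrival = 7:48 AM + 7:00 = 2:48 PM on Nov 4.

2:48 PM on Nov 4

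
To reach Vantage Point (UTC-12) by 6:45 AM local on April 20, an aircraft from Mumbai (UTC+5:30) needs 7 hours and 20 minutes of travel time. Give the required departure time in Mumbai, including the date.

Target arrival in UTC: 6:45 AM + 12:00 = 6:45 PM on Apr 20.
Subtract 7 hours 20 minutes → departure 11:25 AM UTC on Apr 20.
Mumbai is UTC+5:30: 11:25 AM + 5:30 = 4:55 PM on Apr 20.

4:55 PM on Apr 20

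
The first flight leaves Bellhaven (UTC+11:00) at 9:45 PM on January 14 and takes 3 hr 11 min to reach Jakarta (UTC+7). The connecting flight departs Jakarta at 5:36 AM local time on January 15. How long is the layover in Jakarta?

8 hours 40 minutes

Convert departure to UTC: 9:45 PM − 11:00 = 10:45 AM UTC on Jan 14.
Add 3 hours and 11 minutes flight time → 1:56 PM UTC.
Jakarta is UTC+7:00, so local arrival = 1:56 PM + 7:00 = 8:56 PM on Jan 14.
Layover = 5:36 AM − 8:56 PM (+1 day) = 8 hours 40 minutes.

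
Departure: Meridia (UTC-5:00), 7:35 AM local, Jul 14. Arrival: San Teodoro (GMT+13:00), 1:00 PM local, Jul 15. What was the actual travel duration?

11 hours 25 minutes

Departure in UTC: 7:35 AM + 5:00 = 12:35 PM on Jul 14.
Arrival in UTC: 1:00 PM − 13:00 = 12:00 AM on Jul 15.
Elapsed = 12:00 AM − 12:35 PM (+1 day) = 11 hours 25 minutes.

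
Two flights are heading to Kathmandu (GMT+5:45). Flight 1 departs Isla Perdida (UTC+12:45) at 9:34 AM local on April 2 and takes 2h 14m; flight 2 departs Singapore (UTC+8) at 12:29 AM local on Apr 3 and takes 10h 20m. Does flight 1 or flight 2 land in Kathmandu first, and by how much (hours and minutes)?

the first, by 27 hours 46 minutes

Flight 1 in UTC: 9:34 AM − 12:45 = 8:49 PM on Apr 1.
+2 hours 14 minutes → arrive 11:03 PM UTC on Apr 1.
Flight 2 in UTC: 12:29 AM − 8:00 = 4:29 PM on Apr 2.
+10 hours and 20 minutes → arrive 2:49 AM UTC on Apr 3.
Flight 1 lands earlier by 27 hours 46 minutes.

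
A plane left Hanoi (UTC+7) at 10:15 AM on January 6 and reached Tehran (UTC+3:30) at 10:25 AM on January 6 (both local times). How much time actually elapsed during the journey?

Tehran is 3:30 behind Hanoi.
Clock-face elapsed time (ignoring zones) is 10 minutes.
Actual elapsed = 10 minutes + 3:30 = 3 hours 40 minutes.

3 hours 40 minutes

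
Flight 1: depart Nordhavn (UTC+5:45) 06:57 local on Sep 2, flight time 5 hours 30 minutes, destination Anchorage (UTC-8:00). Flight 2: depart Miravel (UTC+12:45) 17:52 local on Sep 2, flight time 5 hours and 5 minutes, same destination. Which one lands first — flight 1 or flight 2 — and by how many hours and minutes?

the first, by 3 hours 30 minutes

Flight 1 in UTC: 06:57 − 5:45 = 01:12 on Sep 2.
+5 hours and 30 minutes → arrive 06:42 UTC on Sep 2.
Flight 2 in UTC: 17:52 − 12:45 = 05:07 on Sep 2.
+5 hours and 5 minutes → arrive 10:12 UTC on Sep 2.
Flight 1 lands earlier by 3 hours 30 minutes.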